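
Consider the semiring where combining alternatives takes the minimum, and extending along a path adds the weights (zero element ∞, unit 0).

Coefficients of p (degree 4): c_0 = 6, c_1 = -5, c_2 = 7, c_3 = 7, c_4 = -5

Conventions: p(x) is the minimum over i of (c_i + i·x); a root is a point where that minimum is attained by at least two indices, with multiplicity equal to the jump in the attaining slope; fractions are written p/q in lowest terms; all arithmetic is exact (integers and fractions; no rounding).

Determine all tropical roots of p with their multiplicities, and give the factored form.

hull edge (i=0, c=6) to (i=1, c=-5): slope -11, span 1
hull edge (i=1, c=-5) to (i=4, c=-5): slope 0, span 3
Factored form: p(x) = -5 ⊗ (x ⊕ 0) ⊗ (x ⊕ 0) ⊗ (x ⊕ 0) ⊗ (x ⊕ 11)
Answer: roots = 0 (mult 3), 11 (mult 1)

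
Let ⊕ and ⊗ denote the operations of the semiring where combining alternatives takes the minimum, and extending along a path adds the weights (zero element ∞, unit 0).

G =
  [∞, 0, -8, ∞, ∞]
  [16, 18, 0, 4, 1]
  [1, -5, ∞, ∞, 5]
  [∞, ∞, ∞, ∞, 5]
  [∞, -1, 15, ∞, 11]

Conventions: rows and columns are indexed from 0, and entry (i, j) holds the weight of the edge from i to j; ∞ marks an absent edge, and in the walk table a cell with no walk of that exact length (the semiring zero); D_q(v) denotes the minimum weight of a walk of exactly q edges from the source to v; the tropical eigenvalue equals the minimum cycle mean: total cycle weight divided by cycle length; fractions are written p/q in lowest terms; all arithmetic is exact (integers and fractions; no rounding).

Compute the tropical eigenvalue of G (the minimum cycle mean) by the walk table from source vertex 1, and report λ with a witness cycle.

q=0: [∞, 0, ∞, ∞, ∞]
q=1: [16, 18, 0, 4, 1]
q=2: [1, -5, 8, 22, 5]
q=3: [9, 1, -7, -1, -4]
q=4: [-6, -12, 1, 5, -2]
q=5: [2, -6, -14, -8, -11]
Optimal cycle mean attained by: cycle 0->2->0, total (-8) + 1, length 2.
Answer: λ = -7/2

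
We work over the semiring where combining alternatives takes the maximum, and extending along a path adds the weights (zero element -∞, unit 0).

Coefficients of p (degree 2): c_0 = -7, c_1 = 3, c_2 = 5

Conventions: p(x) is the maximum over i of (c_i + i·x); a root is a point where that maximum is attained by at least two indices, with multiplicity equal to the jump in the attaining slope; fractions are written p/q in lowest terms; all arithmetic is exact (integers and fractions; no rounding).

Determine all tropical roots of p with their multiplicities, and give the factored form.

hull edge (i=0, c=-7) to (i=1, c=3): slope 10, span 1
hull edge (i=1, c=3) to (i=2, c=5): slope 2, span 1
Factored form: p(x) = 5 ⊗ (x ⊕ (-10)) ⊗ (x ⊕ (-2))
Answer: roots = -10 (mult 1), -2 (mult 1)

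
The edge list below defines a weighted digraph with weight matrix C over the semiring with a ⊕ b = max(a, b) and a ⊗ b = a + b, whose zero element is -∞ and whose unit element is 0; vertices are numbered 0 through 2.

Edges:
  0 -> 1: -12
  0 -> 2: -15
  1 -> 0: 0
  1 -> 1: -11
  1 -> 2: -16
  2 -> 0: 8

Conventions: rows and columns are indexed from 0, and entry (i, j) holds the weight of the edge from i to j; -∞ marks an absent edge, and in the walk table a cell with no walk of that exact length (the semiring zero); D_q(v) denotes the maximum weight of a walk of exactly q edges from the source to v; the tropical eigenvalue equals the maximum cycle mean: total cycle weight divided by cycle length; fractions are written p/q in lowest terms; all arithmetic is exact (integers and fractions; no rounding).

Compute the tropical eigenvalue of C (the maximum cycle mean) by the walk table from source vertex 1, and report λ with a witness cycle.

q=0: [-∞, 0, -∞]
q=1: [0, -11, -16]
q=2: [-8, -12, -15]
q=3: [-7, -20, -23]
Optimal cycle mean attained by: cycle 0->2->0, total (-15) + 8, length 2.
Answer: λ = -7/2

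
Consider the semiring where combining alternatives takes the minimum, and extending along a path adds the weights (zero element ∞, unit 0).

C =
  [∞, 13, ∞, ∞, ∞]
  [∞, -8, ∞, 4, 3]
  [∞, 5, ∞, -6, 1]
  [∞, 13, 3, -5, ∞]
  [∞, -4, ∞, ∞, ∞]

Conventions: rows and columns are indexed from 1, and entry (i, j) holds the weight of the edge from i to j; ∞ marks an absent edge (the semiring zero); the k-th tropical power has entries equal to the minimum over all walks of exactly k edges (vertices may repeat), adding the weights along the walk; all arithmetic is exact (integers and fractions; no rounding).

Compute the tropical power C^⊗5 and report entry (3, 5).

C^⊗2:
  [∞, 5, ∞, 17, 16]
  [∞, -16, 7, -4, -5]
  [∞, -3, -3, -11, 8]
  [∞, 5, -2, -10, 4]
  [∞, -12, ∞, 0, -1]
C^⊗3:
  [∞, -3, 20, 9, 8]
  [∞, -24, -1, -12, -13]
  [∞, -11, -8, -16, -2]
  [∞, -3, -7, -15, -1]
  [∞, -20, 3, -8, -9]
C^⊗4:
  [∞, -11, 12, 1, 0]
  [∞, -32, -9, -20, -21]
  [∞, -19, -13, -21, -8]
  [∞, -11, -12, -20, -6]
  [∞, -28, -5, -16, -17]
C^⊗5:
  [∞, -19, 4, -7, -8]
  [∞, -40, -17, -28, -29]
  [∞, -27, -18, -26, -16]
  [∞, -19, -17, -25, -11]
  [∞, -36, -13, -24, -25]
Key observation: the optimum is the walk 3->2->2->2->2->5, with weight 5 + (-8) + (-8) + (-8) + 3 = -16.
Optimal value attained by: walk 3->2->2->2->2->5.
Answer: (C^⊗5)[3][5] = -16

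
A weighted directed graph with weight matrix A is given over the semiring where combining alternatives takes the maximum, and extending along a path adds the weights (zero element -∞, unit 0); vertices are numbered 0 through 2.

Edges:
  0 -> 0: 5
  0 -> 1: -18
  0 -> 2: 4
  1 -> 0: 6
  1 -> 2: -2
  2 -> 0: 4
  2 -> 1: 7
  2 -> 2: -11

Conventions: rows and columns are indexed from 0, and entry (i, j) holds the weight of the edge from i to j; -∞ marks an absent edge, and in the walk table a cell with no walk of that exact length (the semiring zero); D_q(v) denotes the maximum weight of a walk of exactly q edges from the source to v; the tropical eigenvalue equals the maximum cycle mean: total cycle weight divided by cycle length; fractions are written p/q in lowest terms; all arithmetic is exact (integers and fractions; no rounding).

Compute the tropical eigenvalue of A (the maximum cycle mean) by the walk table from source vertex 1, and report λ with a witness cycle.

q=0: [-∞, 0, -∞]
q=1: [6, -∞, -2]
q=2: [11, 5, 10]
q=3: [16, 17, 15]
Optimal cycle mean attained by: cycle 0->2->1->0, total 4 + 7 + 6, length 3.
Answer: λ = 17/3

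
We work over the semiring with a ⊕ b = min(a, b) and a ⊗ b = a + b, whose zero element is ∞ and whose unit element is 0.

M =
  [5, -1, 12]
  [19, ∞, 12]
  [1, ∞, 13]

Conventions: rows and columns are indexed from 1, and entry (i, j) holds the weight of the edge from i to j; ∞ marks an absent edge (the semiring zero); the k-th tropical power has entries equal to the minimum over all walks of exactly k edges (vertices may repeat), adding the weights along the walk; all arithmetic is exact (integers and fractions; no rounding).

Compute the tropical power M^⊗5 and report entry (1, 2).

M^⊗2:
  [10, 4, 11]
  [13, 18, 25]
  [6, 0, 13]
M^⊗3:
  [12, 9, 16]
  [18, 12, 25]
  [11, 5, 12]
M^⊗4:
  [17, 11, 21]
  [23, 17, 24]
  [13, 10, 17]
M^⊗5:
  [22, 16, 23]
  [25, 22, 29]
  [18, 12, 22]
Key observation: the optimum is the walk 1->1->2->3->1->2, with weight 5 + (-1) + 12 + 1 + (-1) = 16.
Optimal value attained by: walk 1->1->2->3->1->2.
Answer: (M^⊗5)[1][2] = 16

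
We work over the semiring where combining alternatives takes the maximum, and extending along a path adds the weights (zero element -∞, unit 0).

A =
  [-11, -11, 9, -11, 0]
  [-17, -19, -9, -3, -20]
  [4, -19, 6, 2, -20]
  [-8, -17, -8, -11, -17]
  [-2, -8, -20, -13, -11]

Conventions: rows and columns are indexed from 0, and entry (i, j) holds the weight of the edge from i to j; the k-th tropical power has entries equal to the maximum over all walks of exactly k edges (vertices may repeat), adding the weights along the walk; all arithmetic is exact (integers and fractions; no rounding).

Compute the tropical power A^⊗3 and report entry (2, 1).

A^⊗2:
  [13, -8, 15, 11, -11]
  [-5, -20, -3, -7, -17]
  [10, -7, 13, 8, 4]
  [-4, -19, 1, -6, -8]
  [-13, -13, 7, -11, -2]
A^⊗3:
  [19, 2, 22, 17, 13]
  [1, -16, 4, -1, -5]
  [17, -1, 19, 15, 10]
  [5, -15, 7, 3, -4]
  [11, -10, 13, 9, -13]
Key observation: the optimum is the walk 2->2->0->1, with weight 6 + 4 + (-11) = -1.
Optimal value attained by: walk 2->2->0->1.
Answer: (A^⊗3)[2][1] = -1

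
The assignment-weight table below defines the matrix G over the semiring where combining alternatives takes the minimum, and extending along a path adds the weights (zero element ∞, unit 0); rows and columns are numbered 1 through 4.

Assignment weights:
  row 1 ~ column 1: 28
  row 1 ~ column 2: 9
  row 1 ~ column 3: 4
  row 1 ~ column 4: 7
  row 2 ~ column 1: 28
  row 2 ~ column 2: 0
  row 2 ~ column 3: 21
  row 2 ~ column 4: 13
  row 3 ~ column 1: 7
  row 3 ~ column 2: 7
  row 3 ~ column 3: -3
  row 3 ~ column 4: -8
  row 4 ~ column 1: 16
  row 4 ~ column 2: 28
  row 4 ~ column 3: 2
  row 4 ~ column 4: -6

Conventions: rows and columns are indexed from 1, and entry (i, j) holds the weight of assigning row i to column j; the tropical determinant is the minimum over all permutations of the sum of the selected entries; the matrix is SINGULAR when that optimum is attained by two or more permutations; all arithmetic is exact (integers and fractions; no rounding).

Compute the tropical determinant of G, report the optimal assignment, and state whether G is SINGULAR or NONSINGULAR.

σ = (1, 2, 3, 4): 28 + 0 + (-3) + (-6) = 19
σ = (1, 2, 4, 3): 28 + 0 + (-8) + 2 = 22
σ = (1, 3, 2, 4): 28 + 21 + 7 + (-6) = 50
σ = (1, 3, 4, 2): 28 + 21 + (-8) + 28 = 69
σ = (1, 4, 2, 3): 28 + 13 + 7 + 2 = 50
σ = (1, 4, 3, 2): 28 + 13 + (-3) + 28 = 66
σ = (2, 1, 3, 4): 9 + 28 + (-3) + (-6) = 28
σ = (2, 1, 4, 3): 9 + 28 + (-8) + 2 = 31
σ = (2, 3, 1, 4): 9 + 21 + 7 + (-6) = 31
σ = (2, 3, 4, 1): 9 + 21 + (-8) + 16 = 38
σ = (2, 4, 1, 3): 9 + 13 + 7 + 2 = 31
σ = (2, 4, 3, 1): 9 + 13 + (-3) + 16 = 35
σ = (3, 1, 2, 4): 4 + 28 + 7 + (-6) = 33
σ = (3, 1, 4, 2): 4 + 28 + (-8) + 28 = 52
σ = (3, 2, 1, 4): 4 + 0 + 7 + (-6) = 5
σ = (3, 2, 4, 1): 4 + 0 + (-8) + 16 = 12
σ = (3, 4, 1, 2): 4 + 13 + 7 + 28 = 52
σ = (3, 4, 2, 1): 4 + 13 + 7 + 16 = 40
σ = (4, 1, 2, 3): 7 + 28 + 7 + 2 = 44
σ = (4, 1, 3, 2): 7 + 28 + (-3) + 28 = 60
σ = (4, 2, 1, 3): 7 + 0 + 7 + 2 = 16
σ = (4, 2, 3, 1): 7 + 0 + (-3) + 16 = 20
σ = (4, 3, 1, 2): 7 + 21 + 7 + 28 = 63
σ = (4, 3, 2, 1): 7 + 21 + 7 + 16 = 51
Optimal value attained by: σ = (3, 2, 1, 4).
Answer: det⊕(G) = 5; verdict: NONSINGULAR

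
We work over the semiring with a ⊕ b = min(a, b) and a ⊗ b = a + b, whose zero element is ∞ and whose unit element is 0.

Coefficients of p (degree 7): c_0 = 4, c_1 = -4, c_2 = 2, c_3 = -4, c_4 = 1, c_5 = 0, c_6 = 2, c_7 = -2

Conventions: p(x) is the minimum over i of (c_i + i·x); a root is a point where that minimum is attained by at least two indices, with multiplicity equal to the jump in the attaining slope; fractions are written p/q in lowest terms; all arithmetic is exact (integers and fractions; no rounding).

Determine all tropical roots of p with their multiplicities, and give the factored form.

hull edge (i=0, c=4) to (i=1, c=-4): slope -8, span 1
hull edge (i=1, c=-4) to (i=3, c=-4): slope 0, span 2
hull edge (i=3, c=-4) to (i=7, c=-2): slope 1/2, span 4
Factored form: p(x) = -2 ⊗ (x ⊕ (-1/2)) ⊗ (x ⊕ (-1/2)) ⊗ (x ⊕ (-1/2)) ⊗ (x ⊕ (-1/2)) ⊗ (x ⊕ 0) ⊗ (x ⊕ 0) ⊗ (x ⊕ 8)
Answer: roots = -1/2 (mult 4), 0 (mult 2), 8 (mult 1)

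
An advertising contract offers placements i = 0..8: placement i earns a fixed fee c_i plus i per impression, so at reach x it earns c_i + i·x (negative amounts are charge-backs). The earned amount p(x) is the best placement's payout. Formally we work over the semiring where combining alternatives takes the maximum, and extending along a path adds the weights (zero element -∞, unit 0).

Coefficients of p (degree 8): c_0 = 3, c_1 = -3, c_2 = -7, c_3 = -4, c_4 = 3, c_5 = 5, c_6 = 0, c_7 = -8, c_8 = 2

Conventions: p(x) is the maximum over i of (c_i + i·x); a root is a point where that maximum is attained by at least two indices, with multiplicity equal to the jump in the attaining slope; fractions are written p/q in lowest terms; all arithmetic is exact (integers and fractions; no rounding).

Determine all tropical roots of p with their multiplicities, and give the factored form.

hull edge (i=0, c=3) to (i=5, c=5): slope 2/5, span 5
hull edge (i=5, c=5) to (i=8, c=2): slope -1, span 3
Factored form: p(x) = 2 ⊗ (x ⊕ (-2/5)) ⊗ (x ⊕ (-2/5)) ⊗ (x ⊕ (-2/5)) ⊗ (x ⊕ (-2/5)) ⊗ (x ⊕ (-2/5)) ⊗ (x ⊕ 1) ⊗ (x ⊕ 1) ⊗ (x ⊕ 1)
Answer: roots = -2/5 (mult 5), 1 (mult 3)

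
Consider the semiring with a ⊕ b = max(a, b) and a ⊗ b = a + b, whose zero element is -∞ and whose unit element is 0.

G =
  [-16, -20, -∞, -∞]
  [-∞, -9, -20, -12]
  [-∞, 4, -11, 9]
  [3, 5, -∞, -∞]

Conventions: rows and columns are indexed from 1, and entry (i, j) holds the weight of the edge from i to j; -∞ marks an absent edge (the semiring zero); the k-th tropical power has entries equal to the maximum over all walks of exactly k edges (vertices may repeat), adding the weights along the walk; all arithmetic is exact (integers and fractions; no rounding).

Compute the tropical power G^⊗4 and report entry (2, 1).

G^⊗2:
  [-32, -29, -40, -32]
  [-9, -7, -29, -11]
  [12, 14, -16, -2]
  [-13, -4, -15, -7]
G^⊗3:
  [-29, -27, -49, -31]
  [-8, -6, -27, -19]
  [1, 5, -6, 2]
  [-4, -2, -24, -6]
G^⊗4:
  [-28, -26, -47, -39]
  [-16, -14, -26, -18]
  [5, 7, -15, 3]
  [-3, -1, -22, -14]
Key observation: the optimum is the walk 2->4->2->4->1, with weight (-12) + 5 + (-12) + 3 = -16.
Optimal value attained by: walk 2->4->2->4->1.
Answer: (G^⊗4)[2][1] = -16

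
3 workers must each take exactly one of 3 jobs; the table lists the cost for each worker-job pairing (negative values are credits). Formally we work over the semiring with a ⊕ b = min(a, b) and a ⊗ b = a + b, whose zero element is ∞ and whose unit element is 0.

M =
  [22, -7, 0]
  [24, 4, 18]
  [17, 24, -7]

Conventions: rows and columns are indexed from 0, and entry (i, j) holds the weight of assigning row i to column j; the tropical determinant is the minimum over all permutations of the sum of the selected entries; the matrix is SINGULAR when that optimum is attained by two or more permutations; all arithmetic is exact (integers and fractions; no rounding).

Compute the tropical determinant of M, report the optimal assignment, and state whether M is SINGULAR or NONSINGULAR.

σ = (0, 1, 2): 22 + 4 + (-7) = 19
σ = (0, 2, 1): 22 + 18 + 24 = 64
σ = (1, 0, 2): (-7) + 24 + (-7) = 10
σ = (1, 2, 0): (-7) + 18 + 17 = 28
σ = (2, 0, 1): 0 + 24 + 24 = 48
σ = (2, 1, 0): 0 + 4 + 17 = 21
Optimal value attained by: σ = (1, 0, 2).
Answer: det⊕(M) = 10; verdict: NONSINGULAR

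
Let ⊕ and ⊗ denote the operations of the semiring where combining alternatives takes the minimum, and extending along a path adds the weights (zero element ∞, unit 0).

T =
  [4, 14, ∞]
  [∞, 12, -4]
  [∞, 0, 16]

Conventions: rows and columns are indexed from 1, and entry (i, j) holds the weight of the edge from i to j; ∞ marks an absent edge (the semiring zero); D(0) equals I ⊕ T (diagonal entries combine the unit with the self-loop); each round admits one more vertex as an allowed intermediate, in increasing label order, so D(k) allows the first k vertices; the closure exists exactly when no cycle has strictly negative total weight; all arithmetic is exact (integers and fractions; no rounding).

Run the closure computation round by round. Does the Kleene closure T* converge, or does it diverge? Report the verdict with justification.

D(0):
  [0, 14, ∞]
  [∞, 0, -4]
  [∞, 0, 0]
D(1):
  [0, 14, ∞]
  [∞, 0, -4]
  [∞, 0, 0]
Detection: at round 2, diagonal entry (3, 3) turns strictly negative.
Key observation: the cycle 3->2->3 has total weight 0 + (-4), which is strictly negative.
Answer: DIVERGES — negative cycle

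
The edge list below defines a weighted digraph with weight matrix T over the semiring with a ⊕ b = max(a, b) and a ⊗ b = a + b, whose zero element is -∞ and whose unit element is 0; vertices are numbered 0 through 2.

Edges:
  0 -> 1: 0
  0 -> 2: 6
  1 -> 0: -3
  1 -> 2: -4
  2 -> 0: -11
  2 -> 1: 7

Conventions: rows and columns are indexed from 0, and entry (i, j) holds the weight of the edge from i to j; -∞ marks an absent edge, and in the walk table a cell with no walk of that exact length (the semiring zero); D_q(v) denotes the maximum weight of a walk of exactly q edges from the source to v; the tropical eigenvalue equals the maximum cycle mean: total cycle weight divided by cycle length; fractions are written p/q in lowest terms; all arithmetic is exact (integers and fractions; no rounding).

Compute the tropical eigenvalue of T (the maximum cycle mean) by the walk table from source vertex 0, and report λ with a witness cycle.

q=0: [0, -∞, -∞]
q=1: [-∞, 0, 6]
q=2: [-3, 13, -4]
q=3: [10, 3, 9]
Optimal cycle mean attained by: cycle 0->2->1->0, total 6 + 7 + (-3), length 3.
Answer: λ = 10/3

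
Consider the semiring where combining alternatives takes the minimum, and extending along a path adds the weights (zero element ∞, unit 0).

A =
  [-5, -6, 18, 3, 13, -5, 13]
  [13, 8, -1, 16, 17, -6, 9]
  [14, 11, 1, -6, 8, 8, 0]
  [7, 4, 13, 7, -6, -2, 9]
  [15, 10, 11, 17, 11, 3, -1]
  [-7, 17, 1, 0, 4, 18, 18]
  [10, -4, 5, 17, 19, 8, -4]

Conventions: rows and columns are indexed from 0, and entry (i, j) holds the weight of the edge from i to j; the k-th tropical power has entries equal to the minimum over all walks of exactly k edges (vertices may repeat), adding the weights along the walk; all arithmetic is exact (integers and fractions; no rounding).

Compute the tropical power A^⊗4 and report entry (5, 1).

A^⊗2:
  [-12, -11, -7, -5, -3, -12, 3]
  [-13, 5, -5, -7, -2, 2, -1]
  [1, -4, 2, -5, -12, -8, -4]
  [-9, 1, -1, -2, 1, -3, -7]
  [-4, -5, 4, 3, 7, 4, -5]
  [-12, -13, 2, -5, -6, -12, 1]
  [1, -8, -5, -1, 11, -10, -8]
A^⊗3:
  [-19, -18, -12, -13, -11, -17, -7]
  [-18, -19, -4, -11, -13, -18, -5]
  [-15, -8, -7, -8, -11, -10, -13]
  [-14, -15, -2, -7, -8, -14, -11]
  [-9, -10, -6, -2, -3, -11, -9]
  [-19, -18, -14, -12, -11, -19, -7]
  [-17, -12, -9, -11, -7, -14, -12]
A^⊗4:
  [-24, -25, -19, -18, -19, -24, -12]
  [-25, -24, -20, -18, -17, -25, -14]
  [-20, -21, -9, -13, -14, -20, -17]
  [-21, -20, -16, -14, -13, -21, -15]
  [-18, -15, -11, -12, -8, -16, -13]
  [-26, -25, -19, -20, -18, -24, -14]
  [-22, -23, -13, -15, -17, -22, -16]
Key observation: the optimum is the walk 5->0->5->0->1, with weight (-7) + (-5) + (-7) + (-6) = -25.
Optimal value attained by: walk 5->0->5->0->1.
Answer: (A^⊗4)[5][1] = -25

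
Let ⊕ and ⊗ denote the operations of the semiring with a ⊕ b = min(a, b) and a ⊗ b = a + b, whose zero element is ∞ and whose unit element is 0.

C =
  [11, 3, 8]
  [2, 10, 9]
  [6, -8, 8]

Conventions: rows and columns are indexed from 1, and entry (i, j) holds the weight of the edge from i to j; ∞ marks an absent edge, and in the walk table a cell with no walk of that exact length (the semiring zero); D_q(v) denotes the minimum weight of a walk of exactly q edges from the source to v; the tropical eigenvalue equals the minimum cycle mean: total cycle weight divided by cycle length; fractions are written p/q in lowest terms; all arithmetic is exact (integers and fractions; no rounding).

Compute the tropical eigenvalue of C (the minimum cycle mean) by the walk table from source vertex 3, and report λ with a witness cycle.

q=0: [∞, ∞, 0]
q=1: [6, -8, 8]
q=2: [-6, 0, 1]
q=3: [2, -7, 2]
Optimal cycle mean attained by: cycle 2->3->2, total 9 + (-8), length 2.
Answer: λ = 1/2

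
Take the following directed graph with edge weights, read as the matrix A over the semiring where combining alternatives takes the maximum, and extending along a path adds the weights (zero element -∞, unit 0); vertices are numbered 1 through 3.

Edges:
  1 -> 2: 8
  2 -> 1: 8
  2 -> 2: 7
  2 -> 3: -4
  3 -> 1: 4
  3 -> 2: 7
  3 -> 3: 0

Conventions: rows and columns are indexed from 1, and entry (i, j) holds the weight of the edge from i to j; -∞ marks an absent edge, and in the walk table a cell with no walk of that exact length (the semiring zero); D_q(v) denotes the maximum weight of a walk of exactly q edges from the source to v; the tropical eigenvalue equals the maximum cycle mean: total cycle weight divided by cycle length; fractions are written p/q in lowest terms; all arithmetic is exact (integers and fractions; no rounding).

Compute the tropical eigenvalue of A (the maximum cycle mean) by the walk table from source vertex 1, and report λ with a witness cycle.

q=0: [0, -∞, -∞]
q=1: [-∞, 8, -∞]
q=2: [16, 15, 4]
q=3: [23, 24, 11]
Optimal cycle mean attained by: cycle 1->2->1, total 8 + 8, length 2.
Answer: λ = 8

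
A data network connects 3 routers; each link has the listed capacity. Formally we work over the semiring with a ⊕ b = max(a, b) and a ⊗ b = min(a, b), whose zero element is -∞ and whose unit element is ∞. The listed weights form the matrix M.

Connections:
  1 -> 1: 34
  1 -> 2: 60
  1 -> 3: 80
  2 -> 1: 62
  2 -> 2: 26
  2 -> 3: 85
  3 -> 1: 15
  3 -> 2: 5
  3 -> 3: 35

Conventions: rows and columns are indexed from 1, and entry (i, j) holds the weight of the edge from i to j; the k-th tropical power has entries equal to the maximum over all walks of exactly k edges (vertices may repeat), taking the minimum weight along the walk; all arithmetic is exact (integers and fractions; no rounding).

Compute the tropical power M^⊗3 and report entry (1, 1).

M^⊗2:
  [60, 34, 60]
  [34, 60, 62]
  [15, 15, 35]
M^⊗3:
  [34, 60, 60]
  [60, 34, 60]
  [15, 15, 35]
Key observation: the optimum is the walk 1->1->2->1, with weight 34 min 60 min 62 = 34.
Optimal value attained by: walk 1->1->2->1.
Answer: (M^⊗3)[1][1] = 34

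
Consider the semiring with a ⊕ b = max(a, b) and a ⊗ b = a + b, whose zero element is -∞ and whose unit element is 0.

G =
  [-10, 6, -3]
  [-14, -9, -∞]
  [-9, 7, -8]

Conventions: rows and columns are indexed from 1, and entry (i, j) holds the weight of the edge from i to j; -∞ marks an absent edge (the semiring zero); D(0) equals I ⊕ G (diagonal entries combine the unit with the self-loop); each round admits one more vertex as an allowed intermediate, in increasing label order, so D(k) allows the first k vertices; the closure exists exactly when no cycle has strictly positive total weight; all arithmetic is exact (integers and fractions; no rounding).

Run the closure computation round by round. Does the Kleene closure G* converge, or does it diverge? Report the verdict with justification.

D(0):
  [0, 6, -3]
  [-14, 0, -∞]
  [-9, 7, 0]
D(1):
  [0, 6, -3]
  [-14, 0, -17]
  [-9, 7, 0]
D(2):
  [0, 6, -3]
  [-14, 0, -17]
  [-7, 7, 0]
D(3):
  [0, 6, -3]
  [-14, 0, -17]
  [-7, 7, 0]
Key observation: every diagonal entry stays at the unit through all rounds, so no improving cycle exists.
Answer: CONVERGES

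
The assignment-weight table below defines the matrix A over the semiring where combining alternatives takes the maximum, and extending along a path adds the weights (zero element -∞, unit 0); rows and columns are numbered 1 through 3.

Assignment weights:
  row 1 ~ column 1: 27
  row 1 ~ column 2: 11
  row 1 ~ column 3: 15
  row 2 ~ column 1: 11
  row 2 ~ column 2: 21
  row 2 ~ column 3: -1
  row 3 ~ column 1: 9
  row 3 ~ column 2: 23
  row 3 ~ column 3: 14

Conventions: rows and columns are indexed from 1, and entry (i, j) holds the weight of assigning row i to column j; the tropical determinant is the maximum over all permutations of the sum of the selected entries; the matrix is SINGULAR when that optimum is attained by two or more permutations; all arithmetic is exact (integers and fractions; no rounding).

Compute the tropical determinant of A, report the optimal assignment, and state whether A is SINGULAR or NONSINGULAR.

σ = (1, 2, 3): 27 + 21 + 14 = 62
σ = (1, 3, 2): 27 + (-1) + 23 = 49
σ = (2, 1, 3): 11 + 11 + 14 = 36
σ = (2, 3, 1): 11 + (-1) + 9 = 19
σ = (3, 1, 2): 15 + 11 + 23 = 49
σ = (3, 2, 1): 15 + 21 + 9 = 45
Optimal value attained by: σ = (1, 2, 3).
Answer: det⊕(A) = 62; verdict: NONSINGULAR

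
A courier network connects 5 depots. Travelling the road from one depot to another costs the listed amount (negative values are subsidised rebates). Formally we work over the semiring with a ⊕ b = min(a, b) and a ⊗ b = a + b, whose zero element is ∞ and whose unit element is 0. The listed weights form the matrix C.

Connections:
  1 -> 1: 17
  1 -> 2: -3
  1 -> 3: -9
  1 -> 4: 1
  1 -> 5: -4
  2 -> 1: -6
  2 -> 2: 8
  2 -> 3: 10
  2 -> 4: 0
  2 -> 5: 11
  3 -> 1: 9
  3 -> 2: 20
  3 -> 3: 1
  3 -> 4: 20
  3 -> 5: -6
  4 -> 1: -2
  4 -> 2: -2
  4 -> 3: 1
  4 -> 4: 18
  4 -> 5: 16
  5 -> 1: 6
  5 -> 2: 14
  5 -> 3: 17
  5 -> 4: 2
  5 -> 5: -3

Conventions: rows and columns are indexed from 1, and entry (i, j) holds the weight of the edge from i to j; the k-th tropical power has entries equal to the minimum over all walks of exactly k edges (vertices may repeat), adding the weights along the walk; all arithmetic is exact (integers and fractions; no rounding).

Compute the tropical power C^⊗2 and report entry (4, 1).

C^⊗2:
  [-9, -1, -8, -3, -15]
  [-2, -9, -15, -5, -10]
  [0, 6, 0, -4, -9]
  [-8, -5, -11, -2, -6]
  [0, 0, -3, -1, -6]
Key observation: the optimum is the walk 4->2->1, with weight (-2) + (-6) = -8.
Optimal value attained by: walk 4->2->1.
Answer: (C^⊗2)[4][1] = -8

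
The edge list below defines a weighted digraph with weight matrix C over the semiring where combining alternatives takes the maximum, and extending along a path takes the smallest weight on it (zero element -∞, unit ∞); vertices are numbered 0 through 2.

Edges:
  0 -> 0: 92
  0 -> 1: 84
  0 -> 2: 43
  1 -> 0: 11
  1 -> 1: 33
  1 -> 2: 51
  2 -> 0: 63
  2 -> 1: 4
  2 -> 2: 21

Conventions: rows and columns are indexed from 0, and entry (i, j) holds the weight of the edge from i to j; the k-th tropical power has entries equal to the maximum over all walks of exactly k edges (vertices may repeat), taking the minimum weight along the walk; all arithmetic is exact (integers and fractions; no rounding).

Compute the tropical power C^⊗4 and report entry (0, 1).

C^⊗2:
  [92, 84, 51]
  [51, 33, 33]
  [63, 63, 43]
C^⊗3:
  [92, 84, 51]
  [51, 51, 43]
  [63, 63, 51]
C^⊗4:
  [92, 84, 51]
  [51, 51, 51]
  [63, 63, 51]
Key observation: the optimum is the walk 0->0->0->0->1, with weight 92 min 92 min 92 min 84 = 84.
Optimal value attained by: walk 0->0->0->0->1.
Answer: (C^⊗4)[0][1] = 84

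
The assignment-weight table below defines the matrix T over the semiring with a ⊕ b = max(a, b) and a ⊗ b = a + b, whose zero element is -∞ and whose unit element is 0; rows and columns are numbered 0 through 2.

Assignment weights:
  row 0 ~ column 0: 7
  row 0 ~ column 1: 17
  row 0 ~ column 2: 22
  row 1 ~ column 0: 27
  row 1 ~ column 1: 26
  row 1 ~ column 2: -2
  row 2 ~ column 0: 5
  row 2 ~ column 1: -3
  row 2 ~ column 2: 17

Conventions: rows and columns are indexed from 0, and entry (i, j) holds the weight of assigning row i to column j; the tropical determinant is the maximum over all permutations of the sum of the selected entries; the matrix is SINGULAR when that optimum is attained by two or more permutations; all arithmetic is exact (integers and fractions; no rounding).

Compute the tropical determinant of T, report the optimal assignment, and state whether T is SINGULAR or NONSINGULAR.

σ = (0, 1, 2): 7 + 26 + 17 = 50
σ = (0, 2, 1): 7 + (-2) + (-3) = 2
σ = (1, 0, 2): 17 + 27 + 17 = 61
σ = (1, 2, 0): 17 + (-2) + 5 = 20
σ = (2, 0, 1): 22 + 27 + (-3) = 46
σ = (2, 1, 0): 22 + 26 + 5 = 53
Optimal value attained by: σ = (1, 0, 2).
Answer: det⊕(T) = 61; verdict: NONSINGULAR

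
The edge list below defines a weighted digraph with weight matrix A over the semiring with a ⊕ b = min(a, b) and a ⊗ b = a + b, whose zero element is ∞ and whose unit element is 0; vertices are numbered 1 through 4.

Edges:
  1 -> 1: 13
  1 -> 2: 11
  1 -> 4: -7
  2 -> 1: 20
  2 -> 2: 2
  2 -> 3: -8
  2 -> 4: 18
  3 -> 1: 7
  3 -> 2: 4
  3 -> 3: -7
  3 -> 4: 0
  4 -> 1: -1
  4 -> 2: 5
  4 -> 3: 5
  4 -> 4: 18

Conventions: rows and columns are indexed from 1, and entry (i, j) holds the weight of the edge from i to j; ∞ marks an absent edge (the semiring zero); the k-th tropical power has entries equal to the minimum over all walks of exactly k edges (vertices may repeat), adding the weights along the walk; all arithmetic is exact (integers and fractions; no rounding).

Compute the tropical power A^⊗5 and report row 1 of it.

A^⊗2:
  [-8, -2, -2, 6]
  [-1, -4, -15, -8]
  [-1, -3, -14, -7]
  [12, 7, -3, -8]
A^⊗3:
  [5, 0, -10, -15]
  [-9, -11, -22, -15]
  [-8, -10, -21, -14]
  [-9, -3, -10, -3]
A^⊗4:
  [-16, -10, -17, -10]
  [-16, -18, -29, -22]
  [-15, -17, -28, -21]
  [-4, -6, -17, -16]
A^⊗5:
  [-11, -13, -24, -23]
  [-23, -25, -36, -29]
  [-22, -24, -35, -28]
  [-17, -13, -24, -17]
Answer: row 1 of A^⊗5 = [-11, -13, -24, -23]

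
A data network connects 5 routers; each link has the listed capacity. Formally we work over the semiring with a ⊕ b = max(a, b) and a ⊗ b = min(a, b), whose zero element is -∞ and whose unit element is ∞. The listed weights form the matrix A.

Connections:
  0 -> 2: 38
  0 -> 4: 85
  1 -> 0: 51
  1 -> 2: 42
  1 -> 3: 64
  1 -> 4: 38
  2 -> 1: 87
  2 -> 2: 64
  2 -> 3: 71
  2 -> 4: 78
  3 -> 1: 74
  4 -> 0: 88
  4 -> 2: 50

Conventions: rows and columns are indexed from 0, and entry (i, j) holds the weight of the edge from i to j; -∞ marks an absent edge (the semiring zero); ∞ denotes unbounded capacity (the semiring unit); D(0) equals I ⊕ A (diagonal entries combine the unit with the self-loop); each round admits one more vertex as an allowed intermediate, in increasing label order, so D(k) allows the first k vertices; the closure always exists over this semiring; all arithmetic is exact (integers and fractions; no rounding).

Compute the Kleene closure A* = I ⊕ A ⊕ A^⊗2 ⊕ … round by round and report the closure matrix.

D(0):
  [∞, -∞, 38, -∞, 85]
  [51, ∞, 42, 64, 38]
  [-∞, 87, ∞, 71, 78]
  [-∞, 74, -∞, ∞, -∞]
  [88, -∞, 50, -∞, ∞]
D(1):
  [∞, -∞, 38, -∞, 85]
  [51, ∞, 42, 64, 51]
  [-∞, 87, ∞, 71, 78]
  [-∞, 74, -∞, ∞, -∞]
  [88, -∞, 50, -∞, ∞]
D(2):
  [∞, -∞, 38, -∞, 85]
  [51, ∞, 42, 64, 51]
  [51, 87, ∞, 71, 78]
  [51, 74, 42, ∞, 51]
  [88, -∞, 50, -∞, ∞]
D(3):
  [∞, 38, 38, 38, 85]
  [51, ∞, 42, 64, 51]
  [51, 87, ∞, 71, 78]
  [51, 74, 42, ∞, 51]
  [88, 50, 50, 50, ∞]
D(4):
  [∞, 38, 38, 38, 85]
  [51, ∞, 42, 64, 51]
  [51, 87, ∞, 71, 78]
  [51, 74, 42, ∞, 51]
  [88, 50, 50, 50, ∞]
D(5):
  [∞, 50, 50, 50, 85]
  [51, ∞, 50, 64, 51]
  [78, 87, ∞, 71, 78]
  [51, 74, 50, ∞, 51]
  [88, 50, 50, 50, ∞]
Answer: A* = [[∞, 50, 50, 50, 85], [51, ∞, 50, 64, 51], [78, 87, ∞, 71, 78], [51, 74, 50, ∞, 51], [88, 50, 50, 50, ∞]]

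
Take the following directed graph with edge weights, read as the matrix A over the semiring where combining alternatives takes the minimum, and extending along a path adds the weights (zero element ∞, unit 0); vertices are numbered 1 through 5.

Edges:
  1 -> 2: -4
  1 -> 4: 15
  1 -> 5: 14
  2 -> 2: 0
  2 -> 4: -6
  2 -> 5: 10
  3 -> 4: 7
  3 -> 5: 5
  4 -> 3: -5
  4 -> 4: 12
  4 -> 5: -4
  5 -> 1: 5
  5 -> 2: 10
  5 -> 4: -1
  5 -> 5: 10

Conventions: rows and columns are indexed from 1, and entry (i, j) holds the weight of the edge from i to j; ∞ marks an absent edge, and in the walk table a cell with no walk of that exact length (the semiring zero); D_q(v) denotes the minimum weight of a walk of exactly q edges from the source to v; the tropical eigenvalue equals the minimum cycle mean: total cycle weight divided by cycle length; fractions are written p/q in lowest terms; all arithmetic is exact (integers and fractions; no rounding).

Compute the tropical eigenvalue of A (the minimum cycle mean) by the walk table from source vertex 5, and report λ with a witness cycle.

q=0: [∞, ∞, ∞, ∞, 0]
q=1: [5, 10, ∞, -1, 10]
q=2: [15, 1, -6, 4, -5]
q=3: [0, 1, -1, -6, -1]
q=4: [4, -4, -11, -5, -10]
q=5: [-5, -4, -10, -11, -9]
Optimal cycle mean attained by: cycle 4->5->4, total (-4) + (-1), length 2.
Answer: λ = -5/2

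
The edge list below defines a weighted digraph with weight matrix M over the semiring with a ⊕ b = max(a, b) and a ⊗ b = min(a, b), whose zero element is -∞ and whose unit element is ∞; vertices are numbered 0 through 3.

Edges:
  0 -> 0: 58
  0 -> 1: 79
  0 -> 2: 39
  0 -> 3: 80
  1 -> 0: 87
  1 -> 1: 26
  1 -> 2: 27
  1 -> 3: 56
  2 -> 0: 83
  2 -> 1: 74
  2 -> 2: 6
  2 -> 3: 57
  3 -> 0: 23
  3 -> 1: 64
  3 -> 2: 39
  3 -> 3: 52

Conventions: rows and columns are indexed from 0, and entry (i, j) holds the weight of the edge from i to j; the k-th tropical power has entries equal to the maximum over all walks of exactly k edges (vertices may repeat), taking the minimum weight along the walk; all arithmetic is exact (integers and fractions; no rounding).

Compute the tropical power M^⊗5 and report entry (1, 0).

M^⊗2:
  [79, 64, 39, 58]
  [58, 79, 39, 80]
  [74, 79, 39, 80]
  [64, 52, 39, 56]
M^⊗3:
  [64, 79, 39, 79]
  [79, 64, 39, 58]
  [79, 74, 39, 74]
  [58, 64, 39, 64]
M^⊗4:
  [79, 64, 39, 64]
  [64, 79, 39, 79]
  [74, 79, 39, 79]
  [64, 64, 39, 58]
M^⊗5:
  [64, 79, 39, 79]
  [79, 64, 39, 64]
  [79, 74, 39, 74]
  [64, 64, 39, 64]
Key observation: the optimum is the walk 1->0->1->0->1->0, with weight 87 min 79 min 87 min 79 min 87 = 79.
Optimal value attained by: walk 1->0->1->0->1->0.
Answer: (M^⊗5)[1][0] = 79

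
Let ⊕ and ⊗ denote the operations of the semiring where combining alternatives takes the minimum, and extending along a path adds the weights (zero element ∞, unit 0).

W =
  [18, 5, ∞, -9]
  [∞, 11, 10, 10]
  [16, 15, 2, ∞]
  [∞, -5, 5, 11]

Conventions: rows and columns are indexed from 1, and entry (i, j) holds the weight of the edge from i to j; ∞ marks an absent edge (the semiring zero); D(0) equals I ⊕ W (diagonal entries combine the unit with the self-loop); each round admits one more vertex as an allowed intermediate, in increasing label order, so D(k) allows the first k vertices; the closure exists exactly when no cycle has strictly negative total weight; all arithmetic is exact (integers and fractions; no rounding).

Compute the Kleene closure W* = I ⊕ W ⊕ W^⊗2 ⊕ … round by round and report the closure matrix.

D(0):
  [0, 5, ∞, -9]
  [∞, 0, 10, 10]
  [16, 15, 0, ∞]
  [∞, -5, 5, 0]
D(1):
  [0, 5, ∞, -9]
  [∞, 0, 10, 10]
  [16, 15, 0, 7]
  [∞, -5, 5, 0]
D(2):
  [0, 5, 15, -9]
  [∞, 0, 10, 10]
  [16, 15, 0, 7]
  [∞, -5, 5, 0]
D(3):
  [0, 5, 15, -9]
  [26, 0, 10, 10]
  [16, 15, 0, 7]
  [21, -5, 5, 0]
D(4):
  [0, -14, -4, -9]
  [26, 0, 10, 10]
  [16, 2, 0, 7]
  [21, -5, 5, 0]
Answer: W* = [[0, -14, -4, -9], [26, 0, 10, 10], [16, 2, 0, 7], [21, -5, 5, 0]]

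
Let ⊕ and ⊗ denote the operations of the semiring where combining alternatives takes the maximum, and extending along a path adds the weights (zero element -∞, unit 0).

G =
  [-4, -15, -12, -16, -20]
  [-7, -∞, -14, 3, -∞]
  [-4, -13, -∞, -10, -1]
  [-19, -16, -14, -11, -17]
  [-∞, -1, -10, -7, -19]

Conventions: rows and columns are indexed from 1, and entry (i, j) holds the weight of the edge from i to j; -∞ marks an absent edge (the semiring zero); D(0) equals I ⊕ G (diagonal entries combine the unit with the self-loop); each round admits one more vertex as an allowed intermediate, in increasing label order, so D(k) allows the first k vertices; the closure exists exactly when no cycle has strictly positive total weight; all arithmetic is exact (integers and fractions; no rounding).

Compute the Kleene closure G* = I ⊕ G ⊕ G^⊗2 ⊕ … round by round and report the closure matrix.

D(0):
  [0, -15, -12, -16, -20]
  [-7, 0, -14, 3, -∞]
  [-4, -13, 0, -10, -1]
  [-19, -16, -14, 0, -17]
  [-∞, -1, -10, -7, 0]
D(1):
  [0, -15, -12, -16, -20]
  [-7, 0, -14, 3, -27]
  [-4, -13, 0, -10, -1]
  [-19, -16, -14, 0, -17]
  [-∞, -1, -10, -7, 0]
D(2):
  [0, -15, -12, -12, -20]
  [-7, 0, -14, 3, -27]
  [-4, -13, 0, -10, -1]
  [-19, -16, -14, 0, -17]
  [-8, -1, -10, 2, 0]
D(3):
  [0, -15, -12, -12, -13]
  [-7, 0, -14, 3, -15]
  [-4, -13, 0, -10, -1]
  [-18, -16, -14, 0, -15]
  [-8, -1, -10, 2, 0]
D(4):
  [0, -15, -12, -12, -13]
  [-7, 0, -11, 3, -12]
  [-4, -13, 0, -10, -1]
  [-18, -16, -14, 0, -15]
  [-8, -1, -10, 2, 0]
D(5):
  [0, -14, -12, -11, -13]
  [-7, 0, -11, 3, -12]
  [-4, -2, 0, 1, -1]
  [-18, -16, -14, 0, -15]
  [-8, -1, -10, 2, 0]
Answer: G* = [[0, -14, -12, -11, -13], [-7, 0, -11, 3, -12], [-4, -2, 0, 1, -1], [-18, -16, -14, 0, -15], [-8, -1, -10, 2, 0]]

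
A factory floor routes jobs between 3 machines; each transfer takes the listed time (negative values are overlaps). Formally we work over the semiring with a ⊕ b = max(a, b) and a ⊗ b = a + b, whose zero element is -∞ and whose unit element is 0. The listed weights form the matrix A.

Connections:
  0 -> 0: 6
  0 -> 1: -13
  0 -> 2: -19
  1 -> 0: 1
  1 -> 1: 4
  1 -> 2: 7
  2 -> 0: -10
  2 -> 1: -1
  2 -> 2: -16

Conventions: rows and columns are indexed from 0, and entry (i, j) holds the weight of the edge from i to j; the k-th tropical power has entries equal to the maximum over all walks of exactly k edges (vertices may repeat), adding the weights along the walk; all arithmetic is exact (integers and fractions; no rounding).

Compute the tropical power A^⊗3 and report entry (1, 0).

A^⊗2:
  [12, -7, -6]
  [7, 8, 11]
  [0, 3, 6]
A^⊗3:
  [18, -1, 0]
  [13, 12, 15]
  [6, 7, 10]
Key observation: the optimum is the walk 1->0->0->0, with weight 1 + 6 + 6 = 13.
Optimal value attained by: walk 1->0->0->0.
Answer: (A^⊗3)[1][0] = 13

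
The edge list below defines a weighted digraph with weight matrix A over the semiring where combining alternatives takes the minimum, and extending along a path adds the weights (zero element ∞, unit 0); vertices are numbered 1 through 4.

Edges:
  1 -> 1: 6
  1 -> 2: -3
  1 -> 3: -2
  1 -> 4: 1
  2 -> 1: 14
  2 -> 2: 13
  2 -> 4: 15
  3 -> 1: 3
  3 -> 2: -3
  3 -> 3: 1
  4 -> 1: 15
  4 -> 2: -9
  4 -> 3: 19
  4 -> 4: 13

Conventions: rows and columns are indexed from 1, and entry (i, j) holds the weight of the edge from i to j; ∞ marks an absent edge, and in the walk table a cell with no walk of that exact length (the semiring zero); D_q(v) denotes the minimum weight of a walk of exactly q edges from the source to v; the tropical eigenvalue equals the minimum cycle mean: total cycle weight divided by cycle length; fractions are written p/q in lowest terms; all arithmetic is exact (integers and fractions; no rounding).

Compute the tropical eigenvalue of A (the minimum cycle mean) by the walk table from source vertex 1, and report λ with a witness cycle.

q=0: [0, ∞, ∞, ∞]
q=1: [6, -3, -2, 1]
q=2: [1, -8, -1, 7]
q=3: [2, -4, -1, 2]
q=4: [2, -7, 0, 3]
Optimal cycle mean attained by: cycle 1->3->1, total (-2) + 3, length 2.
Answer: λ = 1/2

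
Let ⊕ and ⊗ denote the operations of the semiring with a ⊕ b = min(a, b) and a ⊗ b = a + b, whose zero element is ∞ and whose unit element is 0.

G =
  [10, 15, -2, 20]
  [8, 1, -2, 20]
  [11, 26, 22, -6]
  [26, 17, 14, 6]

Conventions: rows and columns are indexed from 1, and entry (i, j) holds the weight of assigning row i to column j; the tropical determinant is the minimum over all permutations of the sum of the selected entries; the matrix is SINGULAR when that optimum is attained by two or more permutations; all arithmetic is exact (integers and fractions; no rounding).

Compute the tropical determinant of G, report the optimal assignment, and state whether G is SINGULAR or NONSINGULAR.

σ = (1, 2, 3, 4): 10 + 1 + 22 + 6 = 39
σ = (1, 2, 4, 3): 10 + 1 + (-6) + 14 = 19
σ = (1, 3, 2, 4): 10 + (-2) + 26 + 6 = 40
σ = (1, 3, 4, 2): 10 + (-2) + (-6) + 17 = 19
σ = (1, 4, 2, 3): 10 + 20 + 26 + 14 = 70
σ = (1, 4, 3, 2): 10 + 20 + 22 + 17 = 69
σ = (2, 1, 3, 4): 15 + 8 + 22 + 6 = 51
σ = (2, 1, 4, 3): 15 + 8 + (-6) + 14 = 31
σ = (2, 3, 1, 4): 15 + (-2) + 11 + 6 = 30
σ = (2, 3, 4, 1): 15 + (-2) + (-6) + 26 = 33
σ = (2, 4, 1, 3): 15 + 20 + 11 + 14 = 60
σ = (2, 4, 3, 1): 15 + 20 + 22 + 26 = 83
σ = (3, 1, 2, 4): (-2) + 8 + 26 + 6 = 38
σ = (3, 1, 4, 2): (-2) + 8 + (-6) + 17 = 17
σ = (3, 2, 1, 4): (-2) + 1 + 11 + 6 = 16
σ = (3, 2, 4, 1): (-2) + 1 + (-6) + 26 = 19
σ = (3, 4, 1, 2): (-2) + 20 + 11 + 17 = 46
σ = (3, 4, 2, 1): (-2) + 20 + 26 + 26 = 70
σ = (4, 1, 2, 3): 20 + 8 + 26 + 14 = 68
σ = (4, 1, 3, 2): 20 + 8 + 22 + 17 = 67
σ = (4, 2, 1, 3): 20 + 1 + 11 + 14 = 46
σ = (4, 2, 3, 1): 20 + 1 + 22 + 26 = 69
σ = (4, 3, 1, 2): 20 + (-2) + 11 + 17 = 46
σ = (4, 3, 2, 1): 20 + (-2) + 26 + 26 = 70
Optimal value attained by: σ = (3, 2, 1, 4).
Answer: det⊕(G) = 16; verdict: NONSINGULAR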